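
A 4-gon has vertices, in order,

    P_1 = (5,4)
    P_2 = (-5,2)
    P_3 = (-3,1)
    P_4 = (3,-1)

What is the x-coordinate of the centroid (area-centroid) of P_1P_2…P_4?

8/9

Apply Gauss's area formula. First the cross-terms c_i = x_i·y_{i+1} − x_{i+1}·y_i:
  30, 1, 0, 17  ⇒  2A = 48, A = 24.
Then Σ (x_i + x_{i+1})·c_i = 128, so x̄ = 128 / (6·24) = 8/9.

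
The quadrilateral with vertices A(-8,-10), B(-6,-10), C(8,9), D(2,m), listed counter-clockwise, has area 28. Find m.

The doubled signed area Σ (x_i y_{i+1} − x_{i+1} y_i) is linear in m.
With m=0 it equals 8; the coefficient of m is 16 (from the two edges through D).
So 16·m + 8 = 2·28 = 56 ⇒ m = 3.

3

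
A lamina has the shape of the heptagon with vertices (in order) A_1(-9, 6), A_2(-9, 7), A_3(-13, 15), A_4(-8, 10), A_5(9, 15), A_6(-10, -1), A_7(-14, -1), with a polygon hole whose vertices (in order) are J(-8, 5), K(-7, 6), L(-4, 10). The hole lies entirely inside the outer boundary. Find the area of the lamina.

114

Outer boundary:
Apply the shoelace formula: 2A = Σ (x_i·y_{i+1} − x_{i+1}·y_i), indices taken mod 7.
A_1→A_2: (-9)(7) − (-9)(6) = -9
A_2→A_3: (-9)(15) − (-13)(7) = -44
A_3→A_4: (-13)(10) − (-8)(15) = -10
A_4→A_5: (-8)(15) − (9)(10) = -210
A_5→A_6: (9)(-1) − (-10)(15) = 141
A_6→A_7: (-10)(-1) − (-14)(-1) = -4
A_7→A_1: (-14)(6) − (-9)(-1) = -93
Σ = -229
Area = |Σ|/2 = 114.5.
Hole:
Apply the surveyor's formula: 2A = Σ (x_i·y_{i+1} − x_{i+1}·y_i), indices taken mod 3.
Σ = (-13) + (-46) + (60) = 1
Area = |Σ|/2 = 0.5.
Net area = 114.5 − 0.5 = 114.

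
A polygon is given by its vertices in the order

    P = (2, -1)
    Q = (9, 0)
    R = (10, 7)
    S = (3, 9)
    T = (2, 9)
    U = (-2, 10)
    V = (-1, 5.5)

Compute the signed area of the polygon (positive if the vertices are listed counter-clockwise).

Σ = (9) + (63) + (69) + (9) + (38) + (-1) + (-10) = 177
Signed area = Σ/2 = 88.5 (positive ⇒ counter-clockwise traversal).

88.5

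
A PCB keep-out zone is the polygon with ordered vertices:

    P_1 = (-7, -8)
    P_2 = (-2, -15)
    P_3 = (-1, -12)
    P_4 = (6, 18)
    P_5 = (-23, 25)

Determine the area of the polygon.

537.5

Apply the shoelace formula: 2A = Σ (x_i·y_{i+1} − x_{i+1}·y_i), indices taken mod 5.
Σ = (89) + (9) + (54) + (564) + (359) = 1075
Area = |Σ|/2 = 537.5.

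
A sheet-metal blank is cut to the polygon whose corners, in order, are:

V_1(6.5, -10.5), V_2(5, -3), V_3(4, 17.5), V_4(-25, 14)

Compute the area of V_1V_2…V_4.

398.75

V_1→V_2: (6.5)(-3) − (5)(-10.5) = 33
V_2→V_3: (5)(17.5) − (4)(-3) = 99.5
V_3→V_4: (4)(14) − (-25)(17.5) = 493.5
V_4→V_1: (-25)(-10.5) − (6.5)(14) = 171.5
Σ = 797.5
Area = |Σ|/2 = 398.75.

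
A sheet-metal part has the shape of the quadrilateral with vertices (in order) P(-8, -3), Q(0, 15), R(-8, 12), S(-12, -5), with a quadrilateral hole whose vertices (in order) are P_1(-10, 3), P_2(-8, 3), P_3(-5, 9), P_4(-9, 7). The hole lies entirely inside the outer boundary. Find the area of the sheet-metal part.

77

Outer boundary:
Σ = (-120) + (120) + (184) + (-4) = 180
Area = |Σ|/2 = 90.
Hole:
Σ = (-6) + (-57) + (46) + (43) = 26
Area = |Σ|/2 = 13.
Net area = 90 − 13 = 77.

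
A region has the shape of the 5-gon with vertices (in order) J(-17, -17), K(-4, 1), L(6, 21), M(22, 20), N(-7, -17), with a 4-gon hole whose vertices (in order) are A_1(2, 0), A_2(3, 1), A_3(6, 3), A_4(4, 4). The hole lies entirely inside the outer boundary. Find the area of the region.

Outer boundary:
Apply the shoelace formula: 2A = Σ (x_i·y_{i+1} − x_{i+1}·y_i), indices taken mod 5.
Σ = (-85) + (-90) + (-342) + (-234) + (-170) = -921
Area = |Σ|/2 = 460.5.
Hole:
Apply the surveyor's formula: 2A = Σ (x_i·y_{i+1} − x_{i+1}·y_i), indices taken mod 4.
Σ = (2) + (3) + (12) + (-8) = 9
Area = |Σ|/2 = 4.5.
Net area = 460.5 − 4.5 = 456.

456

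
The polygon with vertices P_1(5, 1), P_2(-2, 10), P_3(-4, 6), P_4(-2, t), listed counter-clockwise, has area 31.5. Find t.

3

The doubled signed area Σ (x_i y_{i+1} − x_{i+1} y_i) is linear in t.
With t=0 it equals 90; the coefficient of t is -9 (from the two edges through P_4).
So -9·t + 90 = 2·31.5 = 63 ⇒ t = 3.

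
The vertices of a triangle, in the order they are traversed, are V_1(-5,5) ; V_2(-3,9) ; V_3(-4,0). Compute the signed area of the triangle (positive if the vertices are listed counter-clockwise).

Apply the surveyor's formula: 2A = Σ (x_i·y_{i+1} − x_{i+1}·y_i), indices taken mod 3.
Σ = (-30) + (36) + (-20) = -14
Signed area = Σ/2 = -7 (negative ⇒ clockwise traversal).

-7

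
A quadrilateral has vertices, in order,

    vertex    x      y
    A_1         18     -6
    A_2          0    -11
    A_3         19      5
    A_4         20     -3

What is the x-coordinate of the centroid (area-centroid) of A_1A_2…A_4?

Apply the shoelace (surveyor's) formula. First the cross-terms c_i = x_i·y_{i+1} − x_{i+1}·y_i:
  -198, 209, -157, -66  ⇒  2A = -212, A = -106.
Then Σ (x_i + x_{i+1})·c_i = -8224, so x̄ = -8224 / (6·(-106)) = 2056/159.

2056/159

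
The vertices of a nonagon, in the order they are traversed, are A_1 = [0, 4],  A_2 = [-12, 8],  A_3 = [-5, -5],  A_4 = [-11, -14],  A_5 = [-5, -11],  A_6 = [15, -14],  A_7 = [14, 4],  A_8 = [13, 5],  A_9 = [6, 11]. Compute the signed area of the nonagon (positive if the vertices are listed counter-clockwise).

Apply Gauss's area formula: 2A = Σ (x_i·y_{i+1} − x_{i+1}·y_i), indices taken mod 9.
Σ = (48) + (100) + (15) + (51) + (235) + (256) + (18) + (113) + (24) = 860
Signed area = Σ/2 = 430 (positive ⇒ counter-clockwise traversal).

430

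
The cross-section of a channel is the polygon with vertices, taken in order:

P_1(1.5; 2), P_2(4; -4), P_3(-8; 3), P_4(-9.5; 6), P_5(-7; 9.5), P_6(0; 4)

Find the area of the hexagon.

67.875

Apply the shoelace (surveyor's) formula: 2A = Σ (x_i·y_{i+1} − x_{i+1}·y_i), indices taken mod 6.
Cross-terms: -14, -20, -19.5, -48.25, -28, -6  ⇒  Σ = -135.75
Area = |Σ|/2 = 67.875.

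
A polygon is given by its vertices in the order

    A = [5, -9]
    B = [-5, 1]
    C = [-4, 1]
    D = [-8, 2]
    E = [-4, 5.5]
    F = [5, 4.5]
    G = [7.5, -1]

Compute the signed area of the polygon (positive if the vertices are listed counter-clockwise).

Apply the shoelace (surveyor's) formula: 2A = Σ (x_i·y_{i+1} − x_{i+1}·y_i), indices taken mod 7.
Cross-terms: -40, -1, 0, -36, -45.5, -38.75, -62.5  ⇒  Σ = -223.75
Signed area = Σ/2 = -111.875 (negative ⇒ clockwise traversal).

-111.875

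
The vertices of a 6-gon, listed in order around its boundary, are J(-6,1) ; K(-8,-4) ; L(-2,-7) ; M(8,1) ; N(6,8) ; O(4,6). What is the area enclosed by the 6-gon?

118

Cross-terms: 32, 48, 54, 58, 4, 40  ⇒  Σ = 236
Area = |Σ|/2 = 118.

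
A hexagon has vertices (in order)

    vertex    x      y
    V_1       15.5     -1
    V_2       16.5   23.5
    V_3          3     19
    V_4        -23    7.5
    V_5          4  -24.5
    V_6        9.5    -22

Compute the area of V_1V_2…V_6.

1046.5

Cross-terms: 380.75, 243, 459.5, 533.5, 144.75, 331.5  ⇒  Σ = 2093
Area = |Σ|/2 = 1046.5.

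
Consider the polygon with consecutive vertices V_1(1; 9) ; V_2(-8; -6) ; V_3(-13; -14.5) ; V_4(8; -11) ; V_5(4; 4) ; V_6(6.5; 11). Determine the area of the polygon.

Σ = (66) + (38) + (259) + (76) + (18) + (47.5) = 504.5
Area = |Σ|/2 = 252.25.

252.25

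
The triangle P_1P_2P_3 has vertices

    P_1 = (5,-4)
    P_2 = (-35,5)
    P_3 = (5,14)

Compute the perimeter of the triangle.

100

|P_1P_2| = √((-40)² + (9)²) = √1681 = 41
|P_2P_3| = √((40)² + (9)²) = √1681 = 41
|P_3P_1| = √((0)² + (-18)²) = √324 = 18
Perimeter = 41 + 41 + 18 = 100.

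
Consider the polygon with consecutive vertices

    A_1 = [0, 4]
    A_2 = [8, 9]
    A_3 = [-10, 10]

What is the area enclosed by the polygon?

49

Σ = (-32) + (170) + (-40) = 98
Area = |Σ|/2 = 49.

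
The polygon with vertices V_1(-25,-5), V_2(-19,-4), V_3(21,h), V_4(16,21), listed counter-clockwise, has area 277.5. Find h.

The doubled signed area Σ (x_i y_{i+1} − x_{i+1} y_i) is linear in h.
With h=0 it equals 975; the coefficient of h is -35 (from the two edges through V_3).
So -35·h + 975 = 2·277.5 = 555 ⇒ h = 12.

12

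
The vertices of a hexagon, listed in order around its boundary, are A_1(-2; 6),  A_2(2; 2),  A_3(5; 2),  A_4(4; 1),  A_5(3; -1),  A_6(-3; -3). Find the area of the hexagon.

Apply the surveyor's formula: 2A = Σ (x_i·y_{i+1} − x_{i+1}·y_i), indices taken mod 6.
A_1→A_2: (-2)(2) − (2)(6) = -16
A_2→A_3: (2)(2) − (5)(2) = -6
A_3→A_4: (5)(1) − (4)(2) = -3
A_4→A_5: (4)(-1) − (3)(1) = -7
A_5→A_6: (3)(-3) − (-3)(-1) = -12
A_6→A_1: (-3)(6) − (-2)(-3) = -24
Σ = -68
Area = |Σ|/2 = 34.

34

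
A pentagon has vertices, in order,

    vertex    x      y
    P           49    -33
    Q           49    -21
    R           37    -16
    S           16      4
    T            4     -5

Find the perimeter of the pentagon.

122

|PQ| = √((0)² + (12)²) = √144 = 12
|QR| = √((-12)² + (5)²) = √169 = 13
|RS| = √((-21)² + (20)²) = √841 = 29
|ST| = √((-12)² + (-9)²) = √225 = 15
|TP| = √((45)² + (-28)²) = √2809 = 53
Perimeter = 12 + 13 + 29 + 15 + 53 = 122.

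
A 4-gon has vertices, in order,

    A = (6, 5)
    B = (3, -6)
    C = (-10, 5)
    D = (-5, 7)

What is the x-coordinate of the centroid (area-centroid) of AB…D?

Apply Gauss's area formula. First the cross-terms c_i = x_i·y_{i+1} − x_{i+1}·y_i:
  -51, -45, -45, -67  ⇒  2A = -208, A = -104.
Then Σ (x_i + x_{i+1})·c_i = 464, so x̄ = 464 / (6·(-104)) = -29/39.

-29/39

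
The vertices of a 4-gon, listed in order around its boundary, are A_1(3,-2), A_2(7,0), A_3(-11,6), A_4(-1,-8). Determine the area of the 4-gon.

88

Apply the shoelace formula: 2A = Σ (x_i·y_{i+1} − x_{i+1}·y_i), indices taken mod 4.
A_1→A_2: (3)(0) − (7)(-2) = 14
A_2→A_3: (7)(6) − (-11)(0) = 42
A_3→A_4: (-11)(-8) − (-1)(6) = 94
A_4→A_1: (-1)(-2) − (3)(-8) = 26
Σ = 176
Area = |Σ|/2 = 88.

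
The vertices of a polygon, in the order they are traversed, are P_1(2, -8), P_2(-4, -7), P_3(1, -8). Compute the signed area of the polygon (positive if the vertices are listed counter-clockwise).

Apply the shoelace formula: 2A = Σ (x_i·y_{i+1} − x_{i+1}·y_i), indices taken mod 3.
Cross-terms: -46, 39, 8  ⇒  Σ = 1
Signed area = Σ/2 = 0.5 (positive ⇒ counter-clockwise traversal).

0.5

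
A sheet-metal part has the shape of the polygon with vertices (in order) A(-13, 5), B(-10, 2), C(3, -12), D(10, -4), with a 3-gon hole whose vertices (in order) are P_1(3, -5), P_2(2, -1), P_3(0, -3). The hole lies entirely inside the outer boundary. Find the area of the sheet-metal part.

Outer boundary:
A→B: (-13)(2) − (-10)(5) = 24
B→C: (-10)(-12) − (3)(2) = 114
C→D: (3)(-4) − (10)(-12) = 108
D→A: (10)(5) − (-13)(-4) = -2
Σ = 244
Area = |Σ|/2 = 122.
Hole:
Apply Gauss's area formula: 2A = Σ (x_i·y_{i+1} − x_{i+1}·y_i), indices taken mod 3.
P_1→P_2: (3)(-1) − (2)(-5) = 7
P_2→P_3: (2)(-3) − (0)(-1) = -6
P_3→P_1: (0)(-5) − (3)(-3) = 9
Σ = 10
Area = |Σ|/2 = 5.
Net area = 122 − 5 = 117.

117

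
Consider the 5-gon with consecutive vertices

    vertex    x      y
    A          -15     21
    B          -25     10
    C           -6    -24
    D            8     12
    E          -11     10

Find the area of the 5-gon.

Apply the surveyor's formula: 2A = Σ (x_i·y_{i+1} − x_{i+1}·y_i), indices taken mod 5.
Σ = (375) + (660) + (120) + (212) + (-81) = 1286
Area = |Σ|/2 = 643.

643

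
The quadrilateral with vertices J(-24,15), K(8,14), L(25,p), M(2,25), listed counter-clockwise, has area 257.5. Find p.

11

The doubled signed area Σ (x_i y_{i+1} − x_{i+1} y_i) is linear in p.
With p=0 it equals 449; the coefficient of p is 6 (from the two edges through L).
So 6·p + 449 = 2·257.5 = 515 ⇒ p = 11.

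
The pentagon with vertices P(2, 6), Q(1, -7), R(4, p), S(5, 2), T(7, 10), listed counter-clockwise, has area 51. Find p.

The doubled signed area Σ (x_i y_{i+1} − x_{i+1} y_i) is linear in p.
With p=0 it equals 74; the coefficient of p is -4 (from the two edges through R).
So -4·p + 74 = 2·51 = 102 ⇒ p = -7.

-7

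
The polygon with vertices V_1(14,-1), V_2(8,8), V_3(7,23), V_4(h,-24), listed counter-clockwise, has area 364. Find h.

Write out the shoelace sum; only the two edges meeting at V_4 involve h:
2·Area = [(7·(-24) − h·23) + (h·(-1) − 14·(-24))] + 248
       = -24·h + 416 = 728
⇒ h = -13.

-13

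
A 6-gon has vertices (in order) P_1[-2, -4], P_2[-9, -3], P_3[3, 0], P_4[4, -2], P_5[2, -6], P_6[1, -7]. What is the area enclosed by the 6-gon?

36.5

Apply Gauss's area formula: 2A = Σ (x_i·y_{i+1} − x_{i+1}·y_i), indices taken mod 6.
Cross-terms: -30, 9, -6, -20, -8, -18  ⇒  Σ = -73
Area = |Σ|/2 = 36.5.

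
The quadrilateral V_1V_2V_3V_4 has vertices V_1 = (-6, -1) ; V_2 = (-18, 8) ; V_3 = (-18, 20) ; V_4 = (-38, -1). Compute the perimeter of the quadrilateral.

88

|V_1V_2| = √((-12)² + (9)²) = √225 = 15
|V_2V_3| = √((0)² + (12)²) = √144 = 12
|V_3V_4| = √((-20)² + (-21)²) = √841 = 29
|V_4V_1| = √((32)² + (0)²) = √1024 = 32
Perimeter = 15 + 12 + 29 + 32 = 88.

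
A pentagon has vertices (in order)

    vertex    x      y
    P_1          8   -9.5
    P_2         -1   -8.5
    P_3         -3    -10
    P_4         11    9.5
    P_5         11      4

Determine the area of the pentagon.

Apply Gauss's area formula: 2A = Σ (x_i·y_{i+1} − x_{i+1}·y_i), indices taken mod 5.
P_1→P_2: (8)(-8.5) − (-1)(-9.5) = -77.5
P_2→P_3: (-1)(-10) − (-3)(-8.5) = -15.5
P_3→P_4: (-3)(9.5) − (11)(-10) = 81.5
P_4→P_5: (11)(4) − (11)(9.5) = -60.5
P_5→P_1: (11)(-9.5) − (8)(4) = -136.5
Σ = -208.5
Area = |Σ|/2 = 104.25.

104.25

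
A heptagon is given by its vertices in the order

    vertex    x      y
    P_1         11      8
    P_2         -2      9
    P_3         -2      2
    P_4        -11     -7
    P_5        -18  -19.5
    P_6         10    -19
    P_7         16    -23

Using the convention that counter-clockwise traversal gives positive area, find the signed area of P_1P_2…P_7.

Apply the shoelace formula: 2A = Σ (x_i·y_{i+1} − x_{i+1}·y_i), indices taken mod 7.
P_1→P_2: (11)(9) − (-2)(8) = 115
P_2→P_3: (-2)(2) − (-2)(9) = 14
P_3→P_4: (-2)(-7) − (-11)(2) = 36
P_4→P_5: (-11)(-19.5) − (-18)(-7) = 88.5
P_5→P_6: (-18)(-19) − (10)(-19.5) = 537
P_6→P_7: (10)(-23) − (16)(-19) = 74
P_7→P_1: (16)(8) − (11)(-23) = 381
Σ = 1245.5
Signed area = Σ/2 = 622.75 (positive ⇒ counter-clockwise traversal).

622.75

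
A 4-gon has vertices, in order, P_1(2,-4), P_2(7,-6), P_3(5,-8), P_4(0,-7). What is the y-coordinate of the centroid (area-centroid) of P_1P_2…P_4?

-575/93

Apply the surveyor's formula. First the cross-terms c_i = x_i·y_{i+1} − x_{i+1}·y_i:
  16, -26, -35, 14  ⇒  2A = -31, A = -15.5.
Then Σ (y_i + y_{i+1})·c_i = 575, so ȳ = 575 / (6·(-15.5)) = -575/93.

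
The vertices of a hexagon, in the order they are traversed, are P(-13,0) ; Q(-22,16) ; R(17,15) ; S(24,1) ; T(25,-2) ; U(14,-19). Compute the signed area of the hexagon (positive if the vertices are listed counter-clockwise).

-960

Apply the shoelace (surveyor's) formula: 2A = Σ (x_i·y_{i+1} − x_{i+1}·y_i), indices taken mod 6.
Σ = (-208) + (-602) + (-343) + (-73) + (-447) + (-247) = -1920
Signed area = Σ/2 = -960 (negative ⇒ clockwise traversal).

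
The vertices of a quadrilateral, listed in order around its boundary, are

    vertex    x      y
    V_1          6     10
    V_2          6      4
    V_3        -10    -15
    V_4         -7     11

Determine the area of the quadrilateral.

Apply the surveyor's formula: 2A = Σ (x_i·y_{i+1} − x_{i+1}·y_i), indices taken mod 4.
Cross-terms: -36, -50, -215, -136  ⇒  Σ = -437
Area = |Σ|/2 = 218.5.

218.5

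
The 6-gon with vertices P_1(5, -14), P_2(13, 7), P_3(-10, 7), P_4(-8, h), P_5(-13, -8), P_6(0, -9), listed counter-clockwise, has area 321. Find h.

-6

Write out the shoelace sum; only the two edges meeting at P_4 involve h:
2·Area = [((-10)·h − (-8)·7) + ((-8)·(-8) − (-13)·h)] + 540
       = 3·h + 660 = 642
⇒ h = -6.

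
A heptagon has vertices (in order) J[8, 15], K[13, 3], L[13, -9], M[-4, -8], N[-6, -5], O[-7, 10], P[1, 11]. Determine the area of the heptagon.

375

Cross-terms: -171, -156, -140, -28, -95, -87, -73  ⇒  Σ = -750
Area = |Σ|/2 = 375.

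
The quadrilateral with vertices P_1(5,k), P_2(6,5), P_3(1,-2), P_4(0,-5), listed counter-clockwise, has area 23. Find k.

-3

The doubled signed area Σ (x_i y_{i+1} − x_{i+1} y_i) is linear in k.
With k=0 it equals 28; the coefficient of k is -6 (from the two edges through P_1).
So -6·k + 28 = 2·23 = 46 ⇒ k = -3.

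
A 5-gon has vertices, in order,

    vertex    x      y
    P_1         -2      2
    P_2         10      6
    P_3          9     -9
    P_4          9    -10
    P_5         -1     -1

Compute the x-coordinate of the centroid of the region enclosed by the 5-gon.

Apply the shoelace formula. First the cross-terms c_i = x_i·y_{i+1} − x_{i+1}·y_i:
  -32, -144, -9, -19, -4  ⇒  2A = -208, A = -104.
Then Σ (x_i + x_{i+1})·c_i = -3294, so x̄ = -3294 / (6·(-104)) = 549/104.

549/104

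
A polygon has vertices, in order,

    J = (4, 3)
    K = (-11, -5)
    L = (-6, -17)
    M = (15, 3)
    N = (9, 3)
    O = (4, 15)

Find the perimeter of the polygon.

90

|JK| = √((-15)² + (-8)²) = √289 = 17
|KL| = √((5)² + (-12)²) = √169 = 13
|LM| = √((21)² + (20)²) = √841 = 29
|MN| = √((-6)² + (0)²) = √36 = 6
|NO| = √((-5)² + (12)²) = √169 = 13
|OJ| = √((0)² + (-12)²) = √144 = 12
Perimeter = 17 + 13 + 29 + 6 + 13 + 12 = 90.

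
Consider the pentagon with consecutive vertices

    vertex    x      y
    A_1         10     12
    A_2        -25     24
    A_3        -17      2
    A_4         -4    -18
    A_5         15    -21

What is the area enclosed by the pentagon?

Apply the surveyor's formula: 2A = Σ (x_i·y_{i+1} − x_{i+1}·y_i), indices taken mod 5.
Σ = (540) + (358) + (314) + (354) + (390) = 1956
Area = |Σ|/2 = 978.

978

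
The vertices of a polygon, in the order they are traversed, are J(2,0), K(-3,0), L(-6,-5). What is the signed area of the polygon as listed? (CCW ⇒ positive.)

Σ = (0) + (15) + (10) = 25
Signed area = Σ/2 = 12.5 (positive ⇒ counter-clockwise traversal).

12.5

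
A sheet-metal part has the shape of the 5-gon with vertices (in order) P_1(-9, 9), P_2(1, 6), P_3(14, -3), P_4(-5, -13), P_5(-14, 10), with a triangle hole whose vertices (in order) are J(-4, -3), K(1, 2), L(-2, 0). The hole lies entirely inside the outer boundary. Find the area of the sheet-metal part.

305

Outer boundary:
Apply Gauss's area formula: 2A = Σ (x_i·y_{i+1} − x_{i+1}·y_i), indices taken mod 5.
P_1→P_2: (-9)(6) − (1)(9) = -63
P_2→P_3: (1)(-3) − (14)(6) = -87
P_3→P_4: (14)(-13) − (-5)(-3) = -197
P_4→P_5: (-5)(10) − (-14)(-13) = -232
P_5→P_1: (-14)(9) − (-9)(10) = -36
Σ = -615
Area = |Σ|/2 = 307.5.
Hole:
Apply the shoelace (surveyor's) formula: 2A = Σ (x_i·y_{i+1} − x_{i+1}·y_i), indices taken mod 3.
Σ = (-5) + (4) + (6) = 5
Area = |Σ|/2 = 2.5.
Net area = 307.5 − 2.5 = 305.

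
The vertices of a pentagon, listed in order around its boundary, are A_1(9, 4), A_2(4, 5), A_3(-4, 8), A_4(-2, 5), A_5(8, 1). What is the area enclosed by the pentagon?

29

Σ = (29) + (52) + (-4) + (-42) + (23) = 58
Area = |Σ|/2 = 29.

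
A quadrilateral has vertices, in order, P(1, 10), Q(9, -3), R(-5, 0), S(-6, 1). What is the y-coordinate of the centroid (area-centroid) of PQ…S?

641/261

Apply the shoelace formula. First the cross-terms c_i = x_i·y_{i+1} − x_{i+1}·y_i:
  -93, -15, -5, -61  ⇒  2A = -174, A = -87.
Then Σ (y_i + y_{i+1})·c_i = -1282, so ȳ = -1282 / (6·(-87)) = 641/261.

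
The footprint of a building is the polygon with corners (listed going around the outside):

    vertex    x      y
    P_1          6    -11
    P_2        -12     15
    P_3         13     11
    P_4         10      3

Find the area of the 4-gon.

Apply the shoelace formula: 2A = Σ (x_i·y_{i+1} − x_{i+1}·y_i), indices taken mod 4.
Σ = (-42) + (-327) + (-71) + (-128) = -568
Area = |Σ|/2 = 284.

284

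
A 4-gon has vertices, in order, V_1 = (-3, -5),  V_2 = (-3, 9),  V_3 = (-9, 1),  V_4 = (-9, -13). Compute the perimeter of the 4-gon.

48

|V_1V_2| = √((0)² + (14)²) = √196 = 14
|V_2V_3| = √((-6)² + (-8)²) = √100 = 10
|V_3V_4| = √((0)² + (-14)²) = √196 = 14
|V_4V_1| = √((6)² + (8)²) = √100 = 10
Perimeter = 14 + 10 + 14 + 10 = 48.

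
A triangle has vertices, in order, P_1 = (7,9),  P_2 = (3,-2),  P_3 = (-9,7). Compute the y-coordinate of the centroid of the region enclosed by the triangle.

14/3

Apply the shoelace formula. First the cross-terms c_i = x_i·y_{i+1} − x_{i+1}·y_i:
  -41, 3, -130  ⇒  2A = -168, A = -84.
Then Σ (y_i + y_{i+1})·c_i = -2352, so ȳ = -2352 / (6·(-84)) = 14/3.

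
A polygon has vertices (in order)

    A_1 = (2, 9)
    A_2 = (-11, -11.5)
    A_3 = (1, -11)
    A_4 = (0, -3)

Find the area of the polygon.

105.75

Σ = (76) + (132.5) + (-3) + (6) = 211.5
Area = |Σ|/2 = 105.75.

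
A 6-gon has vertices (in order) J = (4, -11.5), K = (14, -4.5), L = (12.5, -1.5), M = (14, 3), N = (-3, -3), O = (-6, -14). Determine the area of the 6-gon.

Apply the surveyor's formula: 2A = Σ (x_i·y_{i+1} − x_{i+1}·y_i), indices taken mod 6.
Σ = (143) + (35.25) + (58.5) + (-33) + (24) + (125) = 352.75
Area = |Σ|/2 = 176.375.

176.375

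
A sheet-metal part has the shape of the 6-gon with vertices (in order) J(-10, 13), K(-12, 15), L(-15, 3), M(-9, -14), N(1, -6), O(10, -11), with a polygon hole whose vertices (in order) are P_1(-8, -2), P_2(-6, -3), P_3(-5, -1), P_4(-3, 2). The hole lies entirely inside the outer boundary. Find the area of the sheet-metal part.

Outer boundary:
J→K: (-10)(15) − (-12)(13) = 6
K→L: (-12)(3) − (-15)(15) = 189
L→M: (-15)(-14) − (-9)(3) = 237
M→N: (-9)(-6) − (1)(-14) = 68
N→O: (1)(-11) − (10)(-6) = 49
O→J: (10)(13) − (-10)(-11) = 20
Σ = 569
Area = |Σ|/2 = 284.5.
Hole:
Σ = (12) + (-9) + (-13) + (22) = 12
Area = |Σ|/2 = 6.
Net area = 284.5 − 6 = 278.5.

278.5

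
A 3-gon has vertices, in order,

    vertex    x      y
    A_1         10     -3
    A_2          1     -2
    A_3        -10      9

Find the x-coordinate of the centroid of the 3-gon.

Apply Gauss's area formula. First the cross-terms c_i = x_i·y_{i+1} − x_{i+1}·y_i:
  -17, -11, -60  ⇒  2A = -88, A = -44.
Then Σ (x_i + x_{i+1})·c_i = -88, so x̄ = -88 / (6·(-44)) = 1/3.

1/3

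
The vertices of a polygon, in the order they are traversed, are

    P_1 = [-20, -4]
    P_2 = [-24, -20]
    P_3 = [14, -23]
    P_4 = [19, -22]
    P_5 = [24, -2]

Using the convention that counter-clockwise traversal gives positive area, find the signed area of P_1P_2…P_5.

Σ = (304) + (832) + (129) + (490) + (-136) = 1619
Signed area = Σ/2 = 809.5 (positive ⇒ counter-clockwise traversal).

809.5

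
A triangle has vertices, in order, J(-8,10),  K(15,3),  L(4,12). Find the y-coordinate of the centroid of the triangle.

25/3

Apply the shoelace formula. First the cross-terms c_i = x_i·y_{i+1} − x_{i+1}·y_i:
  -174, 168, 136  ⇒  2A = 130, A = 65.
Then Σ (y_i + y_{i+1})·c_i = 3250, so ȳ = 3250 / (6·65) = 25/3.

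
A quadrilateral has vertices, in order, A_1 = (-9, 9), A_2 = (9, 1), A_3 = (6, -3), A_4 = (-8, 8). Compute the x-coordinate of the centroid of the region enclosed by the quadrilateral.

181/99

Apply Gauss's area formula. First the cross-terms c_i = x_i·y_{i+1} − x_{i+1}·y_i:
  -90, -33, 24, 0  ⇒  2A = -99, A = -49.5.
Then Σ (x_i + x_{i+1})·c_i = -543, so x̄ = -543 / (6·(-49.5)) = 181/99.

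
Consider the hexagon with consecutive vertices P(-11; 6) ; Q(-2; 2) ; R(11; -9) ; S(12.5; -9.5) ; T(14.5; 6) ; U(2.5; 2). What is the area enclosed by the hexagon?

Apply the shoelace (surveyor's) formula: 2A = Σ (x_i·y_{i+1} − x_{i+1}·y_i), indices taken mod 6.
Cross-terms: -10, -4, 8, 212.75, 14, 37  ⇒  Σ = 257.75
Area = |Σ|/2 = 128.875.

128.875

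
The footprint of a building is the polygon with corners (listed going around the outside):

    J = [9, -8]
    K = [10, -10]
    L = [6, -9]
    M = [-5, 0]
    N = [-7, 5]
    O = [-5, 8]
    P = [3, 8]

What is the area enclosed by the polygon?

Σ = (-10) + (-30) + (-45) + (-25) + (-31) + (-64) + (-96) = -301
Area = |Σ|/2 = 150.5.

150.5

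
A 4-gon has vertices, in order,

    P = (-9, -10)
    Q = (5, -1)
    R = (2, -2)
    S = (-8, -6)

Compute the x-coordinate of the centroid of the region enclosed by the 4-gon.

Apply the shoelace formula. First the cross-terms c_i = x_i·y_{i+1} − x_{i+1}·y_i:
  59, -8, -28, 26  ⇒  2A = 49, A = 24.5.
Then Σ (x_i + x_{i+1})·c_i = -566, so x̄ = -566 / (6·24.5) = -566/147.

-566/147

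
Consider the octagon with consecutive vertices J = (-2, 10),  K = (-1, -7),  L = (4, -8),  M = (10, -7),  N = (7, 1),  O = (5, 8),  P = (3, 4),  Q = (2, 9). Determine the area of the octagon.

137.5

Apply the shoelace formula: 2A = Σ (x_i·y_{i+1} − x_{i+1}·y_i), indices taken mod 8.
Cross-terms: 24, 36, 52, 59, 51, -4, 19, 38  ⇒  Σ = 275
Area = |Σ|/2 = 137.5.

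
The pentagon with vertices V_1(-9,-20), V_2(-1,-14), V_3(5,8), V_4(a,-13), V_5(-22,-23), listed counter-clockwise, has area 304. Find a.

Write out the shoelace sum; only the two edges meeting at V_4 involve a:
2·Area = [(5·(-13) − a·8) + (a·(-23) − (-22)·(-13))] + 401
       = -31·a + 50 = 608
⇒ a = -18.

-18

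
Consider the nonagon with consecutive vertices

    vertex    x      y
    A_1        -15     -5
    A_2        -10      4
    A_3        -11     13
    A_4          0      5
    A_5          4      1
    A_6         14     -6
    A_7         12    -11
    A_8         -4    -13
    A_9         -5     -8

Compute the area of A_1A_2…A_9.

359.5

Apply the shoelace (surveyor's) formula: 2A = Σ (x_i·y_{i+1} − x_{i+1}·y_i), indices taken mod 9.
Σ = (-110) + (-86) + (-55) + (-20) + (-38) + (-82) + (-200) + (-33) + (-95) = -719
Area = |Σ|/2 = 359.5.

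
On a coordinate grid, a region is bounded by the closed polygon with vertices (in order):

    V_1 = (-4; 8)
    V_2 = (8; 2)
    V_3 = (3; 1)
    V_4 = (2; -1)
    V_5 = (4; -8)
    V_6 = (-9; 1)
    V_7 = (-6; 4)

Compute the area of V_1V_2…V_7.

Cross-terms: -72, 2, -5, -12, -68, -30, -32  ⇒  Σ = -217
Area = |Σ|/2 = 108.5.

108.5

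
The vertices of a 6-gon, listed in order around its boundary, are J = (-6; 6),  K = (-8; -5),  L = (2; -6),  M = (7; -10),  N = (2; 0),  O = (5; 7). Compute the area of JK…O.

132

Σ = (78) + (58) + (22) + (20) + (14) + (72) = 264
Area = |Σ|/2 = 132.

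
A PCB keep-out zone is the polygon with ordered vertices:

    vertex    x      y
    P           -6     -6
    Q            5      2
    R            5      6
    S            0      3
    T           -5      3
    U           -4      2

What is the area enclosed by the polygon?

53

Apply the shoelace formula: 2A = Σ (x_i·y_{i+1} − x_{i+1}·y_i), indices taken mod 6.
Σ = (18) + (20) + (15) + (15) + (2) + (36) = 106
Area = |Σ|/2 = 53.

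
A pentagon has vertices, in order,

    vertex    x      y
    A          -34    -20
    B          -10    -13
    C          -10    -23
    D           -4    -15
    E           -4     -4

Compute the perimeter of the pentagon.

90

|AB| = √((24)² + (7)²) = √625 = 25
|BC| = √((0)² + (-10)²) = √100 = 10
|CD| = √((6)² + (8)²) = √100 = 10
|DE| = √((0)² + (11)²) = √121 = 11
|EA| = √((-30)² + (-16)²) = √1156 = 34
Perimeter = 25 + 10 + 10 + 11 + 34 = 90.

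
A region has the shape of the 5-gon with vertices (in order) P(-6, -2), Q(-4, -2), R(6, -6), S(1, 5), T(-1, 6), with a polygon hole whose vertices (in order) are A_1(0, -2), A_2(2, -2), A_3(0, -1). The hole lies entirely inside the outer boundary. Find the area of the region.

61.5

Outer boundary:
Apply the shoelace formula: 2A = Σ (x_i·y_{i+1} − x_{i+1}·y_i), indices taken mod 5.
Cross-terms: 4, 36, 36, 11, 38  ⇒  Σ = 125
Area = |Σ|/2 = 62.5.
Hole:
Apply the shoelace (surveyor's) formula: 2A = Σ (x_i·y_{i+1} − x_{i+1}·y_i), indices taken mod 3.
Σ = (4) + (-2) + (0) = 2
Area = |Σ|/2 = 1.
Net area = 62.5 − 1 = 61.5.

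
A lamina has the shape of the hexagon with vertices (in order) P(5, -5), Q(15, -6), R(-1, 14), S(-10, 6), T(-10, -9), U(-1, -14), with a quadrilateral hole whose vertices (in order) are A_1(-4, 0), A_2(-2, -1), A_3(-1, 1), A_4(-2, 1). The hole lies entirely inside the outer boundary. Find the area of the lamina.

366.5

Outer boundary:
Σ = (45) + (204) + (134) + (150) + (131) + (75) = 739
Area = |Σ|/2 = 369.5.
Hole:
A_1→A_2: (-4)(-1) − (-2)(0) = 4
A_2→A_3: (-2)(1) − (-1)(-1) = -3
A_3→A_4: (-1)(1) − (-2)(1) = 1
A_4→A_1: (-2)(0) − (-4)(1) = 4
Σ = 6
Area = |Σ|/2 = 3.
Net area = 369.5 − 3 = 366.5.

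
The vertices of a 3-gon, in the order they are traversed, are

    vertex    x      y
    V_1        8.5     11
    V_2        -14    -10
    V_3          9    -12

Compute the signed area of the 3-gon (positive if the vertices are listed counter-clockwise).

Apply the shoelace (surveyor's) formula: 2A = Σ (x_i·y_{i+1} − x_{i+1}·y_i), indices taken mod 3.
Cross-terms: 69, 258, 201  ⇒  Σ = 528
Signed area = Σ/2 = 264 (positive ⇒ counter-clockwise traversal).

264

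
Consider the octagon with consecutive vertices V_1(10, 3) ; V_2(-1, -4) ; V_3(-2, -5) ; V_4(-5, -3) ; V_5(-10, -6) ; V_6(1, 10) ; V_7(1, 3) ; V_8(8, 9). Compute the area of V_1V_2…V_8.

Apply the shoelace formula: 2A = Σ (x_i·y_{i+1} − x_{i+1}·y_i), indices taken mod 8.
Σ = (-37) + (-3) + (-19) + (0) + (-94) + (-7) + (-15) + (-66) = -241
Area = |Σ|/2 = 120.5.

120.5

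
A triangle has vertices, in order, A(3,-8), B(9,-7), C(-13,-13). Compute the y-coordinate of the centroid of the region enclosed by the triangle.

Apply the surveyor's formula. First the cross-terms c_i = x_i·y_{i+1} − x_{i+1}·y_i:
  51, -208, 143  ⇒  2A = -14, A = -7.
Then Σ (y_i + y_{i+1})·c_i = 392, so ȳ = 392 / (6·(-7)) = -28/3.

-28/3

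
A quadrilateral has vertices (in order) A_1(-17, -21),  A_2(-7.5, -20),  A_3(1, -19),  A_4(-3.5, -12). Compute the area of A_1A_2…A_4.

68

A_1→A_2: (-17)(-20) − (-7.5)(-21) = 182.5
A_2→A_3: (-7.5)(-19) − (1)(-20) = 162.5
A_3→A_4: (1)(-12) − (-3.5)(-19) = -78.5
A_4→A_1: (-3.5)(-21) − (-17)(-12) = -130.5
Σ = 136
Area = |Σ|/2 = 68.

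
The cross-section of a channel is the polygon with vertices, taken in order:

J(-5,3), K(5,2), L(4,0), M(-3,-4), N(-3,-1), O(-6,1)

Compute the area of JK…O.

Σ = (-25) + (-8) + (-16) + (-9) + (-9) + (-13) = -80
Area = |Σ|/2 = 40.

40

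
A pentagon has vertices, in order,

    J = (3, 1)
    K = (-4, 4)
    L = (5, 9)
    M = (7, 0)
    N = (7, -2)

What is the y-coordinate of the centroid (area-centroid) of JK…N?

Apply the surveyor's formula. First the cross-terms c_i = x_i·y_{i+1} − x_{i+1}·y_i:
  16, -56, -63, -14, 13  ⇒  2A = -104, A = -52.
Then Σ (y_i + y_{i+1})·c_i = -1200, so ȳ = -1200 / (6·(-52)) = 50/13.

50/13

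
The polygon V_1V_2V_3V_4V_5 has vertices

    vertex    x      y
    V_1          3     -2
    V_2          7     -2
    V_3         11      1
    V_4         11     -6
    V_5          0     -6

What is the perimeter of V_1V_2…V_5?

|V_1V_2| = √((4)² + (0)²) = √16 = 4
|V_2V_3| = √((4)² + (3)²) = √25 = 5
|V_3V_4| = √((0)² + (-7)²) = √49 = 7
|V_4V_5| = √((-11)² + (0)²) = √121 = 11
|V_5V_1| = √((3)² + (4)²) = √25 = 5
Perimeter = 4 + 5 + 7 + 11 + 5 = 32.

32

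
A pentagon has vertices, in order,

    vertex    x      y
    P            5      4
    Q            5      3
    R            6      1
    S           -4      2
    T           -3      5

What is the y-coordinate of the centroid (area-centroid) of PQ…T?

470/159

Apply the surveyor's formula. First the cross-terms c_i = x_i·y_{i+1} − x_{i+1}·y_i:
  -5, -13, 16, -14, -37  ⇒  2A = -53, A = -26.5.
Then Σ (y_i + y_{i+1})·c_i = -470, so ȳ = -470 / (6·(-26.5)) = 470/159.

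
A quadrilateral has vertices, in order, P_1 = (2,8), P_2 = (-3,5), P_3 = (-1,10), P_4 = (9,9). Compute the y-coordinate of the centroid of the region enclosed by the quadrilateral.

224/27

Apply the shoelace formula. First the cross-terms c_i = x_i·y_{i+1} − x_{i+1}·y_i:
  34, -25, -99, 54  ⇒  2A = -36, A = -18.
Then Σ (y_i + y_{i+1})·c_i = -896, so ȳ = -896 / (6·(-18)) = 224/27.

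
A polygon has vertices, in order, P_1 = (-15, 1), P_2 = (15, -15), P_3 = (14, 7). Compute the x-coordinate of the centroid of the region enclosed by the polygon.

Apply the shoelace formula. First the cross-terms c_i = x_i·y_{i+1} − x_{i+1}·y_i:
  210, 315, 119  ⇒  2A = 644, A = 322.
Then Σ (x_i + x_{i+1})·c_i = 9016, so x̄ = 9016 / (6·322) = 14/3.

14/3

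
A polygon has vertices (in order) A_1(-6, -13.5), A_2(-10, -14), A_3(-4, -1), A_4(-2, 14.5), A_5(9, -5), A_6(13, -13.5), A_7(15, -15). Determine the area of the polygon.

A_1→A_2: (-6)(-14) − (-10)(-13.5) = -51
A_2→A_3: (-10)(-1) − (-4)(-14) = -46
A_3→A_4: (-4)(14.5) − (-2)(-1) = -60
A_4→A_5: (-2)(-5) − (9)(14.5) = -120.5
A_5→A_6: (9)(-13.5) − (13)(-5) = -56.5
A_6→A_7: (13)(-15) − (15)(-13.5) = 7.5
A_7→A_1: (15)(-13.5) − (-6)(-15) = -292.5
Σ = -619
Area = |Σ|/2 = 309.5.

309.5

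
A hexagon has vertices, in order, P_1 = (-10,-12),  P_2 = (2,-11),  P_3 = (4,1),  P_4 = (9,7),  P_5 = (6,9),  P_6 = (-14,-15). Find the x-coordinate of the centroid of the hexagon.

Apply the shoelace (surveyor's) formula. First the cross-terms c_i = x_i·y_{i+1} − x_{i+1}·y_i:
  134, 46, 19, 39, 36, 18  ⇒  2A = 292, A = 146.
Then Σ (x_i + x_{i+1})·c_i = -684, so x̄ = -684 / (6·146) = -57/73.

-57/73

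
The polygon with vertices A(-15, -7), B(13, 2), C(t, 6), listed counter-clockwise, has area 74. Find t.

Write out the shoelace sum; only the two edges meeting at C involve t:
2·Area = [(13·6 − t·2) + (t·(-7) − (-15)·6)] + 61
       = -9·t + 229 = 148
⇒ t = 9.

9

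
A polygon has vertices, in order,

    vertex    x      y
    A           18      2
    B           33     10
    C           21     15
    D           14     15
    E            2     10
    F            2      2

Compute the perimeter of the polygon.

|AB| = √((15)² + (8)²) = √289 = 17
|BC| = √((-12)² + (5)²) = √169 = 13
|CD| = √((-7)² + (0)²) = √49 = 7
|DE| = √((-12)² + (-5)²) = √169 = 13
|EF| = √((0)² + (-8)²) = √64 = 8
|FA| = √((16)² + (0)²) = √256 = 16
Perimeter = 17 + 13 + 7 + 13 + 8 + 16 = 74.

74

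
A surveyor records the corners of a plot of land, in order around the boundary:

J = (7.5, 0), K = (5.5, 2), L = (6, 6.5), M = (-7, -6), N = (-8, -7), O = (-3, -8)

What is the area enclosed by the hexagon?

Apply the surveyor's formula: 2A = Σ (x_i·y_{i+1} − x_{i+1}·y_i), indices taken mod 6.
J→K: (7.5)(2) − (5.5)(0) = 15
K→L: (5.5)(6.5) − (6)(2) = 23.75
L→M: (6)(-6) − (-7)(6.5) = 9.5
M→N: (-7)(-7) − (-8)(-6) = 1
N→O: (-8)(-8) − (-3)(-7) = 43
O→J: (-3)(0) − (7.5)(-8) = 60
Σ = 152.25
Area = |Σ|/2 = 76.125.

76.125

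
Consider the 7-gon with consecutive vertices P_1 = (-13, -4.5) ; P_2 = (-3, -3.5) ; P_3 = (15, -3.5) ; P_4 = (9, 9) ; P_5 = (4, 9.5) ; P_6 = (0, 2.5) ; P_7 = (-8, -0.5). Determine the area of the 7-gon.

185.25

Apply the shoelace formula: 2A = Σ (x_i·y_{i+1} − x_{i+1}·y_i), indices taken mod 7.
P_1→P_2: (-13)(-3.5) − (-3)(-4.5) = 32
P_2→P_3: (-3)(-3.5) − (15)(-3.5) = 63
P_3→P_4: (15)(9) − (9)(-3.5) = 166.5
P_4→P_5: (9)(9.5) − (4)(9) = 49.5
P_5→P_6: (4)(2.5) − (0)(9.5) = 10
P_6→P_7: (0)(-0.5) − (-8)(2.5) = 20
P_7→P_1: (-8)(-4.5) − (-13)(-0.5) = 29.5
Σ = 370.5
Area = |Σ|/2 = 185.25.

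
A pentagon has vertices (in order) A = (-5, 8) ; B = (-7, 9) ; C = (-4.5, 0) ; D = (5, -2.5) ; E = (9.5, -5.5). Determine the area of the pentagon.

Apply the surveyor's formula: 2A = Σ (x_i·y_{i+1} − x_{i+1}·y_i), indices taken mod 5.
Σ = (11) + (40.5) + (11.25) + (-3.75) + (48.5) = 107.5
Area = |Σ|/2 = 53.75.

53.75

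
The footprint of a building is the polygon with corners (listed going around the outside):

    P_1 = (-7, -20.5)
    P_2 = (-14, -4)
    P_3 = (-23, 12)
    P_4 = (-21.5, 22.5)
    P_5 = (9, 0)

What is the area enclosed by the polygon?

582.75

Apply Gauss's area formula: 2A = Σ (x_i·y_{i+1} − x_{i+1}·y_i), indices taken mod 5.
P_1→P_2: (-7)(-4) − (-14)(-20.5) = -259
P_2→P_3: (-14)(12) − (-23)(-4) = -260
P_3→P_4: (-23)(22.5) − (-21.5)(12) = -259.5
P_4→P_5: (-21.5)(0) − (9)(22.5) = -202.5
P_5→P_1: (9)(-20.5) − (-7)(0) = -184.5
Σ = -1165.5
Area = |Σ|/2 = 582.75.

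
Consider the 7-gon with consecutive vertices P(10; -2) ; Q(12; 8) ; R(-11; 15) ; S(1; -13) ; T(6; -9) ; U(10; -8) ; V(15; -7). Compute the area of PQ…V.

350.5

Cross-terms: 104, 268, 128, 69, 42, 50, 40  ⇒  Σ = 701
Area = |Σ|/2 = 350.5.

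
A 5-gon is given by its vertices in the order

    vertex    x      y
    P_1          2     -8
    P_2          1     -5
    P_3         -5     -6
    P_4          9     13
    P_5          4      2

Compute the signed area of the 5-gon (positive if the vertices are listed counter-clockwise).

Apply the shoelace formula: 2A = Σ (x_i·y_{i+1} − x_{i+1}·y_i), indices taken mod 5.
Σ = (-2) + (-31) + (-11) + (-34) + (-36) = -114
Signed area = Σ/2 = -57 (negative ⇒ clockwise traversal).

-57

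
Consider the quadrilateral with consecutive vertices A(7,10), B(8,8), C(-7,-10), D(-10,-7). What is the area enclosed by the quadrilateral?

Apply the surveyor's formula: 2A = Σ (x_i·y_{i+1} − x_{i+1}·y_i), indices taken mod 4.
Σ = (-24) + (-24) + (-51) + (-51) = -150
Area = |Σ|/2 = 75.

75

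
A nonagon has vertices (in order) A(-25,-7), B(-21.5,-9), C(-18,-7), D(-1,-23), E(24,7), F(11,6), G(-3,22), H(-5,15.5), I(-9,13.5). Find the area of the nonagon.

Σ = (74.5) + (-11.5) + (407) + (545) + (67) + (260) + (63.5) + (72) + (400.5) = 1878
Area = |Σ|/2 = 939.

939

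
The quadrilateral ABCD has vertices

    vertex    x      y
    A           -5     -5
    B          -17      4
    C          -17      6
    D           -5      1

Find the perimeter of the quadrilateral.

36

|AB| = √((-12)² + (9)²) = √225 = 15
|BC| = √((0)² + (2)²) = √4 = 2
|CD| = √((12)² + (-5)²) = √169 = 13
|DA| = √((0)² + (-6)²) = √36 = 6
Perimeter = 15 + 2 + 13 + 6 = 36.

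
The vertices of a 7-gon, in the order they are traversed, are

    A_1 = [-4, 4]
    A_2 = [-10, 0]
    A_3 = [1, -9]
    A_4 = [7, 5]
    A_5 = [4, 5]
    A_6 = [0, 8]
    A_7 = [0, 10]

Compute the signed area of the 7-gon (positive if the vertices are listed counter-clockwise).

142.5

Apply Gauss's area formula: 2A = Σ (x_i·y_{i+1} − x_{i+1}·y_i), indices taken mod 7.
Σ = (40) + (90) + (68) + (15) + (32) + (0) + (40) = 285
Signed area = Σ/2 = 142.5 (positive ⇒ counter-clockwise traversal).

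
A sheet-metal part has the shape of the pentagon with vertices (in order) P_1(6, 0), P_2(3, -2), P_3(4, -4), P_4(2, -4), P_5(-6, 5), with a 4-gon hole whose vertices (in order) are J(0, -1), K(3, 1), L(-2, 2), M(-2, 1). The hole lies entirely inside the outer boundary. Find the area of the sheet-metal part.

Outer boundary:
Σ = (-12) + (-4) + (-8) + (-14) + (-30) = -68
Area = |Σ|/2 = 34.
Hole:
Apply the surveyor's formula: 2A = Σ (x_i·y_{i+1} − x_{i+1}·y_i), indices taken mod 4.
Σ = (3) + (8) + (2) + (2) = 15
Area = |Σ|/2 = 7.5.
Net area = 34 − 7.5 = 26.5.

26.5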